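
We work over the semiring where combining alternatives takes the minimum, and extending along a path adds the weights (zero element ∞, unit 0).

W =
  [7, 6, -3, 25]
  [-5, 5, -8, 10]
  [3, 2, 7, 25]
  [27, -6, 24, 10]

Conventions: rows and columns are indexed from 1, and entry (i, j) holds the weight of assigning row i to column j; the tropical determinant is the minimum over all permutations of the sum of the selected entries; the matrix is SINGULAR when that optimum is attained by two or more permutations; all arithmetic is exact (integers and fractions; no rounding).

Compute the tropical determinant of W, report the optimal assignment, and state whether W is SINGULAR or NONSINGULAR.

σ = (1, 2, 3, 4): 7 + 5 + 7 + 10 = 29
σ = (1, 2, 4, 3): 7 + 5 + 25 + 24 = 61
σ = (1, 3, 2, 4): 7 + (-8) + 2 + 10 = 11
σ = (1, 3, 4, 2): 7 + (-8) + 25 + (-6) = 18
σ = (1, 4, 2, 3): 7 + 10 + 2 + 24 = 43
σ = (1, 4, 3, 2): 7 + 10 + 7 + (-6) = 18
σ = (2, 1, 3, 4): 6 + (-5) + 7 + 10 = 18
σ = (2, 1, 4, 3): 6 + (-5) + 25 + 24 = 50
σ = (2, 3, 1, 4): 6 + (-8) + 3 + 10 = 11
σ = (2, 3, 4, 1): 6 + (-8) + 25 + 27 = 50
σ = (2, 4, 1, 3): 6 + 10 + 3 + 24 = 43
σ = (2, 4, 3, 1): 6 + 10 + 7 + 27 = 50
σ = (3, 1, 2, 4): (-3) + (-5) + 2 + 10 = 4
σ = (3, 1, 4, 2): (-3) + (-5) + 25 + (-6) = 11
σ = (3, 2, 1, 4): (-3) + 5 + 3 + 10 = 15
σ = (3, 2, 4, 1): (-3) + 5 + 25 + 27 = 54
σ = (3, 4, 1, 2): (-3) + 10 + 3 + (-6) = 4
σ = (3, 4, 2, 1): (-3) + 10 + 2 + 27 = 36
σ = (4, 1, 2, 3): 25 + (-5) + 2 + 24 = 46
σ = (4, 1, 3, 2): 25 + (-5) + 7 + (-6) = 21
σ = (4, 2, 1, 3): 25 + 5 + 3 + 24 = 57
σ = (4, 2, 3, 1): 25 + 5 + 7 + 27 = 64
σ = (4, 3, 1, 2): 25 + (-8) + 3 + (-6) = 14
σ = (4, 3, 2, 1): 25 + (-8) + 2 + 27 = 46
Optimal value attained by: σ = (3, 1, 2, 4).
Answer: det⊕(W) = 4; verdict: SINGULAR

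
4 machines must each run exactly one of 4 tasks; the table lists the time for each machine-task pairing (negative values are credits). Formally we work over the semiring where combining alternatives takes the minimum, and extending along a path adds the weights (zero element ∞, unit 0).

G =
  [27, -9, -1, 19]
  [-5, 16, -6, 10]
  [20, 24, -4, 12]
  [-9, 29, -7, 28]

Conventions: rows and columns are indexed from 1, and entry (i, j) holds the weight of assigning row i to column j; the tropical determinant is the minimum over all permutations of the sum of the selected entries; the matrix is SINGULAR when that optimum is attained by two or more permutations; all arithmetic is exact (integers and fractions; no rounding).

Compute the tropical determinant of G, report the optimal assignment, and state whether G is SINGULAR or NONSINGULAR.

σ = (1, 2, 3, 4): 27 + 16 + (-4) + 28 = 67
σ = (1, 2, 4, 3): 27 + 16 + 12 + (-7) = 48
σ = (1, 3, 2, 4): 27 + (-6) + 24 + 28 = 73
σ = (1, 3, 4, 2): 27 + (-6) + 12 + 29 = 62
σ = (1, 4, 2, 3): 27 + 10 + 24 + (-7) = 54
σ = (1, 4, 3, 2): 27 + 10 + (-4) + 29 = 62
σ = (2, 1, 3, 4): (-9) + (-5) + (-4) + 28 = 10
σ = (2, 1, 4, 3): (-9) + (-5) + 12 + (-7) = -9
σ = (2, 3, 1, 4): (-9) + (-6) + 20 + 28 = 33
σ = (2, 3, 4, 1): (-9) + (-6) + 12 + (-9) = -12
σ = (2, 4, 1, 3): (-9) + 10 + 20 + (-7) = 14
σ = (2, 4, 3, 1): (-9) + 10 + (-4) + (-9) = -12
σ = (3, 1, 2, 4): (-1) + (-5) + 24 + 28 = 46
σ = (3, 1, 4, 2): (-1) + (-5) + 12 + 29 = 35
σ = (3, 2, 1, 4): (-1) + 16 + 20 + 28 = 63
σ = (3, 2, 4, 1): (-1) + 16 + 12 + (-9) = 18
σ = (3, 4, 1, 2): (-1) + 10 + 20 + 29 = 58
σ = (3, 4, 2, 1): (-1) + 10 + 24 + (-9) = 24
σ = (4, 1, 2, 3): 19 + (-5) + 24 + (-7) = 31
σ = (4, 1, 3, 2): 19 + (-5) + (-4) + 29 = 39
σ = (4, 2, 1, 3): 19 + 16 + 20 + (-7) = 48
σ = (4, 2, 3, 1): 19 + 16 + (-4) + (-9) = 22
σ = (4, 3, 1, 2): 19 + (-6) + 20 + 29 = 62
σ = (4, 3, 2, 1): 19 + (-6) + 24 + (-9) = 28
Optimal value attained by: σ = (2, 3, 4, 1).
Answer: det⊕(G) = -12; verdict: SINGULAR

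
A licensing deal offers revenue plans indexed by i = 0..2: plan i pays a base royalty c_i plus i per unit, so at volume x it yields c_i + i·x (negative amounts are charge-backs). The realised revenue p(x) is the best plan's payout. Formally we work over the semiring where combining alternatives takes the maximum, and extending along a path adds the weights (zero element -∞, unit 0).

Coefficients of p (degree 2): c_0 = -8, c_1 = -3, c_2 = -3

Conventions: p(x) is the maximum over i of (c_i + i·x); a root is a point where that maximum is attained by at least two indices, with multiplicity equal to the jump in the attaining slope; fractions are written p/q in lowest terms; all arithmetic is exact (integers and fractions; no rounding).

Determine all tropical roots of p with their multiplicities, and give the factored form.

hull edge (i=0, c=-8) to (i=1, c=-3): slope 5, span 1
hull edge (i=1, c=-3) to (i=2, c=-3): slope 0, span 1
Factored form: p(x) = -3 ⊗ (x ⊕ (-5)) ⊗ (x ⊕ 0)
Answer: roots = -5 (mult 1), 0 (mult 1)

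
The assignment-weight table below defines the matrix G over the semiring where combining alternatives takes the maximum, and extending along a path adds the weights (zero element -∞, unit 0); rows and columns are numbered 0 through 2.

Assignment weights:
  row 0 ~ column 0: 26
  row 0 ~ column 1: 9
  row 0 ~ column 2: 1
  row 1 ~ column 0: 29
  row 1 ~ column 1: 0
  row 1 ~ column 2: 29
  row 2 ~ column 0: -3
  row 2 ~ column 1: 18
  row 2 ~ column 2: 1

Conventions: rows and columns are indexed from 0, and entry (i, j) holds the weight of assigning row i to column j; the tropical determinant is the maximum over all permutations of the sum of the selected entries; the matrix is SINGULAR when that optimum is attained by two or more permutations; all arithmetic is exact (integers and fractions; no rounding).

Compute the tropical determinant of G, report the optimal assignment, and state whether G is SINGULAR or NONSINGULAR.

σ = (0, 1, 2): 26 + 0 + 1 = 27
σ = (0, 2, 1): 26 + 29 + 18 = 73
σ = (1, 0, 2): 9 + 29 + 1 = 39
σ = (1, 2, 0): 9 + 29 + (-3) = 35
σ = (2, 0, 1): 1 + 29 + 18 = 48
σ = (2, 1, 0): 1 + 0 + (-3) = -2
Optimal value attained by: σ = (0, 2, 1).
Answer: det⊕(G) = 73; verdict: NONSINGULAR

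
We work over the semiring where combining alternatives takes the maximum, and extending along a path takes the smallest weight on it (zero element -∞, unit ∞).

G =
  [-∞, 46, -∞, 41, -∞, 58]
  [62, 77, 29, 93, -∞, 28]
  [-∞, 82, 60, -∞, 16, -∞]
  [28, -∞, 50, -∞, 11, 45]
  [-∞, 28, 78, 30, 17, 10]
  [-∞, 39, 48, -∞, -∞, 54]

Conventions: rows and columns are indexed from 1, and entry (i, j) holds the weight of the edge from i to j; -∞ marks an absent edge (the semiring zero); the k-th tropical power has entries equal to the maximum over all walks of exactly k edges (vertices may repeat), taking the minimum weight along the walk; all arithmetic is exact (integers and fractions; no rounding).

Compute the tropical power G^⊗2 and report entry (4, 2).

G^⊗2:
  [46, 46, 48, 46, 11, 54]
  [62, 77, 50, 77, 16, 58]
  [62, 77, 60, 82, 16, 28]
  [-∞, 50, 50, 28, 16, 45]
  [28, 78, 60, 28, 17, 30]
  [39, 48, 48, 39, 16, 54]
Key observation: the optimum is the walk 4->3->2, with weight 50 min 82 = 50.
Optimal value attained by: walk 4->3->2.
Answer: (G^⊗2)[4][2] = 50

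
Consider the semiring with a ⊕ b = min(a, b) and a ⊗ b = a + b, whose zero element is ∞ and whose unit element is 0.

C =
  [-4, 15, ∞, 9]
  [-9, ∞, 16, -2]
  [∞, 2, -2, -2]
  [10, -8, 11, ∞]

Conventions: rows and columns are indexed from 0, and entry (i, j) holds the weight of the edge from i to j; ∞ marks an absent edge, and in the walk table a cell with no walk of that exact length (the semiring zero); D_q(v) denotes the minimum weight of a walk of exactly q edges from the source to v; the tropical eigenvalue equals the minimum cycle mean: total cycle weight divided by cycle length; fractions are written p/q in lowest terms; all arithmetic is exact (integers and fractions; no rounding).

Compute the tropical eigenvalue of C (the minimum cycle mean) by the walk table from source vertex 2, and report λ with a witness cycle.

q=0: [∞, ∞, 0, ∞]
q=1: [∞, 2, -2, -2]
q=2: [-7, -10, -4, -4]
q=3: [-19, -12, -6, -12]
q=4: [-23, -20, -8, -14]
Optimal cycle mean attained by: cycle 1->3->1, total (-2) + (-8), length 2.
Answer: λ = -5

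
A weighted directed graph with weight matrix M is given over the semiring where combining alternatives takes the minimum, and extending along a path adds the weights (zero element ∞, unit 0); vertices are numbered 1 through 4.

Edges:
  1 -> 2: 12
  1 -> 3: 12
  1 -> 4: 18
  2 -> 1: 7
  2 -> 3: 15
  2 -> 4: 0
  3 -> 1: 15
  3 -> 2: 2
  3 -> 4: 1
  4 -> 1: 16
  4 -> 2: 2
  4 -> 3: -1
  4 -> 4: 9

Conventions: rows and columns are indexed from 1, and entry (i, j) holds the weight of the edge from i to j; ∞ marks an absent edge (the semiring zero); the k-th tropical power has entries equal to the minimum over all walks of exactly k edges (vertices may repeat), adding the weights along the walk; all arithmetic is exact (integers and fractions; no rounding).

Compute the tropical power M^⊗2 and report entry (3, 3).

M^⊗2:
  [19, 14, 17, 12]
  [16, 2, -1, 9]
  [9, 3, 0, 2]
  [9, 1, 8, 0]
Key observation: the optimum is the walk 3->4->3, with weight 1 + (-1) = 0.
Optimal value attained by: walk 3->4->3.
Answer: (M^⊗2)[3][3] = 0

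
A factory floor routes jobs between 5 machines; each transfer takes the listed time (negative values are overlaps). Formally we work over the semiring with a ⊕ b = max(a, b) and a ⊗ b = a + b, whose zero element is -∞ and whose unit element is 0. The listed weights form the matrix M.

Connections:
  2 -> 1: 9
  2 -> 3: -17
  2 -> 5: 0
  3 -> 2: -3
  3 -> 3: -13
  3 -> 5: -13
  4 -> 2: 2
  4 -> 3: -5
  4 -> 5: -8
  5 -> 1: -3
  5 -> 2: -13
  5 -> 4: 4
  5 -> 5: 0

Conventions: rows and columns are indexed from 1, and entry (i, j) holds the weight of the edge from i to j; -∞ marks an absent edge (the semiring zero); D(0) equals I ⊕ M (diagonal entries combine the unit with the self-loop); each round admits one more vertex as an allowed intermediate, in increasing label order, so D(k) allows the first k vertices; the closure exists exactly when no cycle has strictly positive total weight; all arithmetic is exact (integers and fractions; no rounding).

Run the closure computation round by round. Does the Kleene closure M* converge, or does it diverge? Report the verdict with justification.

D(0):
  [0, -∞, -∞, -∞, -∞]
  [9, 0, -17, -∞, 0]
  [-∞, -3, 0, -∞, -13]
  [-∞, 2, -5, 0, -8]
  [-3, -13, -∞, 4, 0]
D(1):
  [0, -∞, -∞, -∞, -∞]
  [9, 0, -17, -∞, 0]
  [-∞, -3, 0, -∞, -13]
  [-∞, 2, -5, 0, -8]
  [-3, -13, -∞, 4, 0]
D(2):
  [0, -∞, -∞, -∞, -∞]
  [9, 0, -17, -∞, 0]
  [6, -3, 0, -∞, -3]
  [11, 2, -5, 0, 2]
  [-3, -13, -30, 4, 0]
D(3):
  [0, -∞, -∞, -∞, -∞]
  [9, 0, -17, -∞, 0]
  [6, -3, 0, -∞, -3]
  [11, 2, -5, 0, 2]
  [-3, -13, -30, 4, 0]
Detection: at round 4, diagonal entry (5, 5) turns strictly positive.
Key observation: the cycle 5->4->2->5 has total weight 4 + 2 + 0, which is strictly positive.
Answer: DIVERGES — positive cycle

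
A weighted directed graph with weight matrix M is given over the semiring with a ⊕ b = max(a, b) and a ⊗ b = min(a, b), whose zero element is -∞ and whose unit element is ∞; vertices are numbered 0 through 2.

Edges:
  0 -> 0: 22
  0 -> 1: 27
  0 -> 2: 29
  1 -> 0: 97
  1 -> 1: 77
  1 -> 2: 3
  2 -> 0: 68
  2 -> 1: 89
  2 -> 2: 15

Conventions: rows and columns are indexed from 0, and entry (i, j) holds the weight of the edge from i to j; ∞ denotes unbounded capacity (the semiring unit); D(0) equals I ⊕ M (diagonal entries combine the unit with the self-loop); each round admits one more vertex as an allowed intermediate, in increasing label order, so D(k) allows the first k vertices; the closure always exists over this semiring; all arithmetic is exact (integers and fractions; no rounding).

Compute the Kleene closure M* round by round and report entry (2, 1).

D(0):
  [∞, 27, 29]
  [97, ∞, 3]
  [68, 89, ∞]
D(1):
  [∞, 27, 29]
  [97, ∞, 29]
  [68, 89, ∞]
D(2):
  [∞, 27, 29]
  [97, ∞, 29]
  [89, 89, ∞]
D(3):
  [∞, 29, 29]
  [97, ∞, 29]
  [89, 89, ∞]
Answer: M*[2][1] = 89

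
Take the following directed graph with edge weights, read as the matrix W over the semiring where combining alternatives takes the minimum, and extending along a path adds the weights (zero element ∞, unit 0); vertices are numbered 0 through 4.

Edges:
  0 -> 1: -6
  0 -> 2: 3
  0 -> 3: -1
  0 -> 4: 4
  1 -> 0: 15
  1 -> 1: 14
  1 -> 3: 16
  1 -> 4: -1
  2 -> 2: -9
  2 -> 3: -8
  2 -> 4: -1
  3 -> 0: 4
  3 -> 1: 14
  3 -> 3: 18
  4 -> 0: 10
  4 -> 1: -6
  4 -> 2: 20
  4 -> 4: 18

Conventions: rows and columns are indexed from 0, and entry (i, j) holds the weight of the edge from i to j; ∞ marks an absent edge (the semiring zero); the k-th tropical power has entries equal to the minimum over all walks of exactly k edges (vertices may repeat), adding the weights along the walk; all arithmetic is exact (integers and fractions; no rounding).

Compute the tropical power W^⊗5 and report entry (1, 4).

W^⊗2:
  [3, -2, -6, -5, -7]
  [9, -7, 18, 14, 13]
  [-4, -7, -18, -17, -10]
  [22, -2, 7, 3, 8]
  [9, 4, 11, 9, -7]
W^⊗3:
  [-1, -13, -15, -14, -7]
  [8, 3, 9, 8, -8]
  [-13, -16, -27, -26, -19]
  [7, 2, -2, -1, -3]
  [3, -13, 2, 3, 3]
W^⊗4:
  [-10, -13, -24, -23, -16]
  [2, -14, 0, 1, 2]
  [-22, -25, -36, -35, -28]
  [3, -9, -11, -10, -3]
  [2, -3, -7, -6, -14]
W^⊗5:
  [-19, -22, -33, -32, -25]
  [1, -4, -9, -8, -15]
  [-31, -34, -45, -44, -37]
  [-6, -9, -20, -19, -12]
  [-4, -20, -16, -15, -8]
Key observation: the optimum is the walk 1->4->1->4->1->4, with weight (-1) + (-6) + (-1) + (-6) + (-1) = -15.
Optimal value attained by: walk 1->4->1->4->1->4.
Answer: (W^⊗5)[1][4] = -15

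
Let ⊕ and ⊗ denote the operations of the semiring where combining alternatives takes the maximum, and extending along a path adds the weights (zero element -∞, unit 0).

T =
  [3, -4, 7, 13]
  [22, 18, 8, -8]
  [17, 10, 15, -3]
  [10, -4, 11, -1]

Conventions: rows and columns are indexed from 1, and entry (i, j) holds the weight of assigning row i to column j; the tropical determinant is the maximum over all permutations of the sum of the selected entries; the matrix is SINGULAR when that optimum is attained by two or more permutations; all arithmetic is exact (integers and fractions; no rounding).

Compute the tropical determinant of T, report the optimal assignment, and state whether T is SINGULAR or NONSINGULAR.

σ = (1, 2, 3, 4): 3 + 18 + 15 + (-1) = 35
σ = (1, 2, 4, 3): 3 + 18 + (-3) + 11 = 29
σ = (1, 3, 2, 4): 3 + 8 + 10 + (-1) = 20
σ = (1, 3, 4, 2): 3 + 8 + (-3) + (-4) = 4
σ = (1, 4, 2, 3): 3 + (-8) + 10 + 11 = 16
σ = (1, 4, 3, 2): 3 + (-8) + 15 + (-4) = 6
σ = (2, 1, 3, 4): (-4) + 22 + 15 + (-1) = 32
σ = (2, 1, 4, 3): (-4) + 22 + (-3) + 11 = 26
σ = (2, 3, 1, 4): (-4) + 8 + 17 + (-1) = 20
σ = (2, 3, 4, 1): (-4) + 8 + (-3) + 10 = 11
σ = (2, 4, 1, 3): (-4) + (-8) + 17 + 11 = 16
σ = (2, 4, 3, 1): (-4) + (-8) + 15 + 10 = 13
σ = (3, 1, 2, 4): 7 + 22 + 10 + (-1) = 38
σ = (3, 1, 4, 2): 7 + 22 + (-3) + (-4) = 22
σ = (3, 2, 1, 4): 7 + 18 + 17 + (-1) = 41
σ = (3, 2, 4, 1): 7 + 18 + (-3) + 10 = 32
σ = (3, 4, 1, 2): 7 + (-8) + 17 + (-4) = 12
σ = (3, 4, 2, 1): 7 + (-8) + 10 + 10 = 19
σ = (4, 1, 2, 3): 13 + 22 + 10 + 11 = 56
σ = (4, 1, 3, 2): 13 + 22 + 15 + (-4) = 46
σ = (4, 2, 1, 3): 13 + 18 + 17 + 11 = 59
σ = (4, 2, 3, 1): 13 + 18 + 15 + 10 = 56
σ = (4, 3, 1, 2): 13 + 8 + 17 + (-4) = 34
σ = (4, 3, 2, 1): 13 + 8 + 10 + 10 = 41
Optimal value attained by: σ = (4, 2, 1, 3).
Answer: det⊕(T) = 59; verdict: NONSINGULAR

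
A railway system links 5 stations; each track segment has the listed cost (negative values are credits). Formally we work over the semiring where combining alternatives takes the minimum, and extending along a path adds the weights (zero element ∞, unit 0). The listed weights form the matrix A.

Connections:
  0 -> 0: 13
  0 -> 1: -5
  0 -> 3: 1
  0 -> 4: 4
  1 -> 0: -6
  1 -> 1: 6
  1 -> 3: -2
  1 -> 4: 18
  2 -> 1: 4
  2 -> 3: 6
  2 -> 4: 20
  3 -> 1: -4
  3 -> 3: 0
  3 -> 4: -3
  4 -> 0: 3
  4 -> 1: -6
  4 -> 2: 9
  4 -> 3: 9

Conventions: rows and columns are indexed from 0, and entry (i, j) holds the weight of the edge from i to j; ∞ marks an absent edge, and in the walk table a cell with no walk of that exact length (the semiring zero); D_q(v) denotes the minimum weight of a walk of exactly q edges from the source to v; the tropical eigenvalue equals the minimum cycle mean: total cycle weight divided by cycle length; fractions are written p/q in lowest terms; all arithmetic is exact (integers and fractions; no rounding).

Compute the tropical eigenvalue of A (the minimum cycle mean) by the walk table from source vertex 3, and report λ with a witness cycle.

q=0: [∞, ∞, ∞, 0, ∞]
q=1: [∞, -4, ∞, 0, -3]
q=2: [-10, -9, 6, -6, -3]
q=3: [-15, -15, 6, -11, -9]
q=4: [-21, -20, 0, -17, -14]
q=5: [-26, -26, -5, -22, -20]
Optimal cycle mean attained by: cycle 0->1->0, total (-5) + (-6), length 2.
Answer: λ = -11/2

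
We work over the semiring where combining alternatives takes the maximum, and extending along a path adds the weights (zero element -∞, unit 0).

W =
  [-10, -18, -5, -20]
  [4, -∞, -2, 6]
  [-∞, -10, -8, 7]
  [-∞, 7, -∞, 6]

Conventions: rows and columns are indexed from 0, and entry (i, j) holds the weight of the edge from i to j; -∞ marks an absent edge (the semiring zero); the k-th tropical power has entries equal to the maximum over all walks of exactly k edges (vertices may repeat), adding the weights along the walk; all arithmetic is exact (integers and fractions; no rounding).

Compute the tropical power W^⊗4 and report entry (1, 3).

W^⊗2:
  [-14, -13, -13, 2]
  [-6, 13, -1, 12]
  [-6, 14, -12, 13]
  [11, 13, 5, 13]
W^⊗3:
  [-9, 9, -15, 8]
  [17, 19, 11, 19]
  [18, 20, 12, 20]
  [17, 20, 11, 19]
W^⊗4:
  [13, 15, 7, 15]
  [23, 26, 17, 25]
  [24, 27, 18, 26]
  [24, 26, 18, 26]
Key observation: the optimum is the walk 1->3->1->3->3, with weight 6 + 7 + 6 + 6 = 25.
Optimal value attained by: walk 1->3->1->3->3.
Answer: (W^⊗4)[1][3] = 25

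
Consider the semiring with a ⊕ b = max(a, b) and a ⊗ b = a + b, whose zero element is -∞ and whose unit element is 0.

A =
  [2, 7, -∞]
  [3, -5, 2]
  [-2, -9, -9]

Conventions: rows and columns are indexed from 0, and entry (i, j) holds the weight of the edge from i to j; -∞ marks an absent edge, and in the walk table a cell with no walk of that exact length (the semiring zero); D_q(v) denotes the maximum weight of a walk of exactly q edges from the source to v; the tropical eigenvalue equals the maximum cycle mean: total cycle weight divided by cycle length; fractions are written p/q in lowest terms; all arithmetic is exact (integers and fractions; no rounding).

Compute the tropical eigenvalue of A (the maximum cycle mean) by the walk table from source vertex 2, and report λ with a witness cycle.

q=0: [-∞, -∞, 0]
q=1: [-2, -9, -9]
q=2: [0, 5, -7]
q=3: [8, 7, 7]
Optimal cycle mean attained by: cycle 0->1->0, total 7 + 3, length 2.
Answer: λ = 5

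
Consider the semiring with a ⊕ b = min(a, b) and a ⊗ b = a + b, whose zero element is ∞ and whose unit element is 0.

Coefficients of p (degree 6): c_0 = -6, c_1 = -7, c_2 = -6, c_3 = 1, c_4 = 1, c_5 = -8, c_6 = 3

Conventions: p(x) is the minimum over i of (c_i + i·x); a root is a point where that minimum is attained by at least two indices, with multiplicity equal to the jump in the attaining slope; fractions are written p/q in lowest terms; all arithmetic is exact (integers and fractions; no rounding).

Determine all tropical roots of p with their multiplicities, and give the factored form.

hull edge (i=0, c=-6) to (i=1, c=-7): slope -1, span 1
hull edge (i=1, c=-7) to (i=5, c=-8): slope -1/4, span 4
hull edge (i=5, c=-8) to (i=6, c=3): slope 11, span 1
Factored form: p(x) = 3 ⊗ (x ⊕ (-11)) ⊗ (x ⊕ 1/4) ⊗ (x ⊕ 1/4) ⊗ (x ⊕ 1/4) ⊗ (x ⊕ 1/4) ⊗ (x ⊕ 1)
Answer: roots = -11 (mult 1), 1/4 (mult 4), 1 (mult 1)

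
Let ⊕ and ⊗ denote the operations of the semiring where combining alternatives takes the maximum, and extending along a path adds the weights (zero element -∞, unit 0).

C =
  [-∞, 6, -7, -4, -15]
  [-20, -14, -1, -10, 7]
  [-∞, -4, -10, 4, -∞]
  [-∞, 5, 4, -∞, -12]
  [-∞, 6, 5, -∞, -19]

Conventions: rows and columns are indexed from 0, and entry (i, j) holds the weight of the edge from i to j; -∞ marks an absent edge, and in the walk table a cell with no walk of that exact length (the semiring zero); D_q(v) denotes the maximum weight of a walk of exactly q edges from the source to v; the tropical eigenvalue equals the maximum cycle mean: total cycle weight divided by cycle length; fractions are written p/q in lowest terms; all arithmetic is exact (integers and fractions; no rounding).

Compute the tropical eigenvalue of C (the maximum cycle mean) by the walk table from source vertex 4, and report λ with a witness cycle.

q=0: [-∞, -∞, -∞, -∞, 0]
q=1: [-∞, 6, 5, -∞, -19]
q=2: [-14, 1, 5, 9, 13]
q=3: [-19, 19, 18, 9, 8]
q=4: [-1, 14, 18, 22, 26]
q=5: [-6, 32, 31, 22, 21]
Optimal cycle mean attained by: cycle 1->4->1, total 7 + 6, length 2.
Answer: λ = 13/2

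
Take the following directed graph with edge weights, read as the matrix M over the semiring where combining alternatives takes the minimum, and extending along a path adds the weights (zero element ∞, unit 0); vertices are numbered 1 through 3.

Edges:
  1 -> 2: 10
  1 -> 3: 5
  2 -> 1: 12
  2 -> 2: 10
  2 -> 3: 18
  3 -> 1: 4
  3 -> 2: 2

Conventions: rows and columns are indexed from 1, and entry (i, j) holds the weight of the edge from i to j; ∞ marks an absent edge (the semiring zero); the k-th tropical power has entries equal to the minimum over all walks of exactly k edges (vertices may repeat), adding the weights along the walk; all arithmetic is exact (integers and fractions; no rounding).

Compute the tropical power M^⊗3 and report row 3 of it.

M^⊗2:
  [9, 7, 28]
  [22, 20, 17]
  [14, 12, 9]
M^⊗3:
  [19, 17, 14]
  [21, 19, 27]
  [13, 11, 19]
Answer: row 3 of M^⊗3 = [13, 11, 19]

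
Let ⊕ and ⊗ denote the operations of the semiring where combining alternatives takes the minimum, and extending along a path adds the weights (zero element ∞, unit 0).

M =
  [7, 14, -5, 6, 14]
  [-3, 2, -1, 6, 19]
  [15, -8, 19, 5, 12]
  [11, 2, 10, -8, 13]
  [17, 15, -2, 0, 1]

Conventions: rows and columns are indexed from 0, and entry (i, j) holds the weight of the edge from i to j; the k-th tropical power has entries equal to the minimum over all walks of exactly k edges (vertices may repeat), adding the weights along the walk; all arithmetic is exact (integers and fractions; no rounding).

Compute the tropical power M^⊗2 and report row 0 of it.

M^⊗2:
  [10, -13, 2, -2, 7]
  [-1, -9, -8, -2, 11]
  [-11, -6, -9, -3, 11]
  [-1, -6, 1, -16, 5]
  [11, -10, -1, -8, 2]
Answer: row 0 of M^⊗2 = [10, -13, 2, -2, 7]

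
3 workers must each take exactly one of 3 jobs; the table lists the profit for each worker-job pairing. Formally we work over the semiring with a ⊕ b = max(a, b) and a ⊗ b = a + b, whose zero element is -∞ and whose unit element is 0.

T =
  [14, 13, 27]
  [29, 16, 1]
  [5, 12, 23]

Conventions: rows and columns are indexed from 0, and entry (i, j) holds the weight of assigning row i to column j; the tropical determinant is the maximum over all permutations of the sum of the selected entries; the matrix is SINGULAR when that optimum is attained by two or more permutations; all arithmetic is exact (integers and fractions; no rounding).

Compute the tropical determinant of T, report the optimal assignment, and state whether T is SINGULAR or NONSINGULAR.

σ = (0, 1, 2): 14 + 16 + 23 = 53
σ = (0, 2, 1): 14 + 1 + 12 = 27
σ = (1, 0, 2): 13 + 29 + 23 = 65
σ = (1, 2, 0): 13 + 1 + 5 = 19
σ = (2, 0, 1): 27 + 29 + 12 = 68
σ = (2, 1, 0): 27 + 16 + 5 = 48
Optimal value attained by: σ = (2, 0, 1).
Answer: det⊕(T) = 68; verdict: NONSINGULAR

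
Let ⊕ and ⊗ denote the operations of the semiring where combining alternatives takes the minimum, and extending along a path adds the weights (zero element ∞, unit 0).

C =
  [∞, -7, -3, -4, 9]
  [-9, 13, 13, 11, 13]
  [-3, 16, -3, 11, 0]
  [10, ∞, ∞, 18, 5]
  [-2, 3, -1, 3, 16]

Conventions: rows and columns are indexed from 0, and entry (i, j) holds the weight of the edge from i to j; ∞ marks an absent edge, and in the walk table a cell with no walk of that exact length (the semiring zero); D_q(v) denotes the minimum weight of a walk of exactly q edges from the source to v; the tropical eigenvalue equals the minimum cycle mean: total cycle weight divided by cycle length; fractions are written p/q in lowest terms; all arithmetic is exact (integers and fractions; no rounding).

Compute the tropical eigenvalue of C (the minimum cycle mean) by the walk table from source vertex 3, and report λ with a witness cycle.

q=0: [∞, ∞, ∞, 0, ∞]
q=1: [10, ∞, ∞, 18, 5]
q=2: [3, 3, 4, 6, 19]
q=3: [-6, -4, 0, -1, 4]
q=4: [-13, -13, -9, -10, 0]
q=5: [-22, -20, -16, -17, -9]
Optimal cycle mean attained by: cycle 0->1->0, total (-7) + (-9), length 2.
Answer: λ = -8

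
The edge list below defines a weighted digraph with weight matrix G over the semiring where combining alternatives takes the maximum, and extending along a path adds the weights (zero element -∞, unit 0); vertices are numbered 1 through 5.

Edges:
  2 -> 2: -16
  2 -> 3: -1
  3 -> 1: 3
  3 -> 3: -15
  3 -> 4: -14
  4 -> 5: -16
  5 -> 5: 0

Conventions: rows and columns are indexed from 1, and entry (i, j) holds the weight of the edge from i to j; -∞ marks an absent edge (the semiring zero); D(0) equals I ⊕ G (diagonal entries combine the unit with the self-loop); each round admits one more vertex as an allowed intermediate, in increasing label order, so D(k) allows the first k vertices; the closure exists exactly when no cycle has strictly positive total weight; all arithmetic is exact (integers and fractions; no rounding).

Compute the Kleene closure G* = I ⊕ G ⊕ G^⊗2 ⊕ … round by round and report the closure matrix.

D(0):
  [0, -∞, -∞, -∞, -∞]
  [-∞, 0, -1, -∞, -∞]
  [3, -∞, 0, -14, -∞]
  [-∞, -∞, -∞, 0, -16]
  [-∞, -∞, -∞, -∞, 0]
D(1):
  [0, -∞, -∞, -∞, -∞]
  [-∞, 0, -1, -∞, -∞]
  [3, -∞, 0, -14, -∞]
  [-∞, -∞, -∞, 0, -16]
  [-∞, -∞, -∞, -∞, 0]
D(2):
  [0, -∞, -∞, -∞, -∞]
  [-∞, 0, -1, -∞, -∞]
  [3, -∞, 0, -14, -∞]
  [-∞, -∞, -∞, 0, -16]
  [-∞, -∞, -∞, -∞, 0]
D(3):
  [0, -∞, -∞, -∞, -∞]
  [2, 0, -1, -15, -∞]
  [3, -∞, 0, -14, -∞]
  [-∞, -∞, -∞, 0, -16]
  [-∞, -∞, -∞, -∞, 0]
D(4):
  [0, -∞, -∞, -∞, -∞]
  [2, 0, -1, -15, -31]
  [3, -∞, 0, -14, -30]
  [-∞, -∞, -∞, 0, -16]
  [-∞, -∞, -∞, -∞, 0]
D(5):
  [0, -∞, -∞, -∞, -∞]
  [2, 0, -1, -15, -31]
  [3, -∞, 0, -14, -30]
  [-∞, -∞, -∞, 0, -16]
  [-∞, -∞, -∞, -∞, 0]
Answer: G* = [[0, -∞, -∞, -∞, -∞], [2, 0, -1, -15, -31], [3, -∞, 0, -14, -30], [-∞, -∞, -∞, 0, -16], [-∞, -∞, -∞, -∞, 0]]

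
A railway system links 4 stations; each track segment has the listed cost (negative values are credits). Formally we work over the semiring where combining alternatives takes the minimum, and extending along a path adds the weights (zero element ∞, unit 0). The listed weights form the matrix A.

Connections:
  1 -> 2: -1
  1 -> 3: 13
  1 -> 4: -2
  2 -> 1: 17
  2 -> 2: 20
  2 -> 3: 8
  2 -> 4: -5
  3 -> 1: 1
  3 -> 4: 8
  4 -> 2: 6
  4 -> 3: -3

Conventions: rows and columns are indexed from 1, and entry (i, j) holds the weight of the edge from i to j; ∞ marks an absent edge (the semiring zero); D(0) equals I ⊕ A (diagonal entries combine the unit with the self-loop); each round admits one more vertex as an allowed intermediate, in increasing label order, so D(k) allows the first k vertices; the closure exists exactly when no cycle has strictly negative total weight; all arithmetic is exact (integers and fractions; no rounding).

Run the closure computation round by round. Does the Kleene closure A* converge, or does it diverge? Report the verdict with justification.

D(0):
  [0, -1, 13, -2]
  [17, 0, 8, -5]
  [1, ∞, 0, 8]
  [∞, 6, -3, 0]
D(1):
  [0, -1, 13, -2]
  [17, 0, 8, -5]
  [1, 0, 0, -1]
  [∞, 6, -3, 0]
D(2):
  [0, -1, 7, -6]
  [17, 0, 8, -5]
  [1, 0, 0, -5]
  [23, 6, -3, 0]
Detection: at round 3, diagonal entry (4, 4) turns strictly negative.
Key observation: the cycle 4->3->1->2->4 has total weight (-3) + 1 + (-1) + (-5), which is strictly negative.
Answer: DIVERGES — negative cycle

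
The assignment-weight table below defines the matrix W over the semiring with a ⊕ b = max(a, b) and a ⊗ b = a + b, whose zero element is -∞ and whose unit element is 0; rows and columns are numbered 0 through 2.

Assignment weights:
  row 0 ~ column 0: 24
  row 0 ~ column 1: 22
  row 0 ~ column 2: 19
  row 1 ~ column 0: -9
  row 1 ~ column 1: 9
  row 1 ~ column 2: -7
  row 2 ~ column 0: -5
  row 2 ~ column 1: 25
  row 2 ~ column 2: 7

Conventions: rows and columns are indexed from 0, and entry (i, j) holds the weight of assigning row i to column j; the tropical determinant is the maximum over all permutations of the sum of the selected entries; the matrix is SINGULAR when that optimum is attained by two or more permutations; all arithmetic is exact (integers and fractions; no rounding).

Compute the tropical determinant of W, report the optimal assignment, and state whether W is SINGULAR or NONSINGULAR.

σ = (0, 1, 2): 24 + 9 + 7 = 40
σ = (0, 2, 1): 24 + (-7) + 25 = 42
σ = (1, 0, 2): 22 + (-9) + 7 = 20
σ = (1, 2, 0): 22 + (-7) + (-5) = 10
σ = (2, 0, 1): 19 + (-9) + 25 = 35
σ = (2, 1, 0): 19 + 9 + (-5) = 23
Optimal value attained by: σ = (0, 2, 1).
Answer: det⊕(W) = 42; verdict: NONSINGULAR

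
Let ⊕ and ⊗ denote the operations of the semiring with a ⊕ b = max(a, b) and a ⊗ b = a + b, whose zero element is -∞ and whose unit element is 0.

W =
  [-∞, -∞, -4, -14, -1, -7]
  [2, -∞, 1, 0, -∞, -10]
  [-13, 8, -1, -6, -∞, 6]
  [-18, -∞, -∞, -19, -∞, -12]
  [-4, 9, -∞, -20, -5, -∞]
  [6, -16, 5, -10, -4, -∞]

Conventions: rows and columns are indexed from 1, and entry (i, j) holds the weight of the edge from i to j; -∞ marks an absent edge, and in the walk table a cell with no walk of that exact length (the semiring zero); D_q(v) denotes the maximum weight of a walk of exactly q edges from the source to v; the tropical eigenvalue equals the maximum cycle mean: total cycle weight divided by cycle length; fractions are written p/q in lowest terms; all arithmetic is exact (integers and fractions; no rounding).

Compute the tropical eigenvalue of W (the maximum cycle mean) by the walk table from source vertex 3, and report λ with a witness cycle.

q=0: [-∞, -∞, 0, -∞, -∞, -∞]
q=1: [-13, 8, -1, -6, -∞, 6]
q=2: [12, 7, 11, 8, 2, 5]
q=3: [11, 19, 10, 7, 11, 17]
q=4: [23, 20, 22, 19, 13, 16]
q=5: [22, 30, 21, 20, 22, 28]
q=6: [34, 31, 33, 30, 24, 27]
Optimal cycle mean attained by: cycle 3->6->3, total 6 + 5, length 2.
Answer: λ = 11/2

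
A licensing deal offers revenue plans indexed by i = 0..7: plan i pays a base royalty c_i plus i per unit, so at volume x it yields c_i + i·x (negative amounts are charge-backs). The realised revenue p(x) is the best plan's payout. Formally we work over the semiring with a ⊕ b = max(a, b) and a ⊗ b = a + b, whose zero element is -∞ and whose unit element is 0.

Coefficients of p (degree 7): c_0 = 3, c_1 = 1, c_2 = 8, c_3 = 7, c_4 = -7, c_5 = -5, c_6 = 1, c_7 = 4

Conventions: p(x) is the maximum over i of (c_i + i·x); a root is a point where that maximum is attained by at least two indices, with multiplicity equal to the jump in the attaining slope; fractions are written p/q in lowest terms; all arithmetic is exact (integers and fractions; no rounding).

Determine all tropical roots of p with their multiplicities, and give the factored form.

hull edge (i=0, c=3) to (i=2, c=8): slope 5/2, span 2
hull edge (i=2, c=8) to (i=7, c=4): slope -4/5, span 5
Factored form: p(x) = 4 ⊗ (x ⊕ (-5/2)) ⊗ (x ⊕ (-5/2)) ⊗ (x ⊕ 4/5) ⊗ (x ⊕ 4/5) ⊗ (x ⊕ 4/5) ⊗ (x ⊕ 4/5) ⊗ (x ⊕ 4/5)
Answer: roots = -5/2 (mult 2), 4/5 (mult 5)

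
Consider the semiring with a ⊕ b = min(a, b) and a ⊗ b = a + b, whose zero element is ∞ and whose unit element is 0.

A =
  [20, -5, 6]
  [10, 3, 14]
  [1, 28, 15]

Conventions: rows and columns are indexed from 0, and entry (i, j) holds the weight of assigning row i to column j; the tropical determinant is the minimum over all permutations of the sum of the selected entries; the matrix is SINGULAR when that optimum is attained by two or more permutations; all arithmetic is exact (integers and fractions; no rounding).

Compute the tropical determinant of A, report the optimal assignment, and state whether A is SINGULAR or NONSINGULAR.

σ = (0, 1, 2): 20 + 3 + 15 = 38
σ = (0, 2, 1): 20 + 14 + 28 = 62
σ = (1, 0, 2): (-5) + 10 + 15 = 20
σ = (1, 2, 0): (-5) + 14 + 1 = 10
σ = (2, 0, 1): 6 + 10 + 28 = 44
σ = (2, 1, 0): 6 + 3 + 1 = 10
Optimal value attained by: σ = (1, 2, 0).
Answer: det⊕(A) = 10; verdict: SINGULAR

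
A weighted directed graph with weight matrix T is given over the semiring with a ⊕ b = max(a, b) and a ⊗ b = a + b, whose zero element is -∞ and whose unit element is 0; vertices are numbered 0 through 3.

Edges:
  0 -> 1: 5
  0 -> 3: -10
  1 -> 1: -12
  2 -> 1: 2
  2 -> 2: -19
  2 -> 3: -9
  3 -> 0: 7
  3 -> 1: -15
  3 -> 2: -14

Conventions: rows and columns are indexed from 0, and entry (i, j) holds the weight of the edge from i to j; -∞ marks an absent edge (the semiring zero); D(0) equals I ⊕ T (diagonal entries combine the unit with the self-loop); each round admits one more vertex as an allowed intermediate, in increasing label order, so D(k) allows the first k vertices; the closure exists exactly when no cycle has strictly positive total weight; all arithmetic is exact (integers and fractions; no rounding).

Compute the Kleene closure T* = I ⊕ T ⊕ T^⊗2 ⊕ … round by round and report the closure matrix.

D(0):
  [0, 5, -∞, -10]
  [-∞, 0, -∞, -∞]
  [-∞, 2, 0, -9]
  [7, -15, -14, 0]
D(1):
  [0, 5, -∞, -10]
  [-∞, 0, -∞, -∞]
  [-∞, 2, 0, -9]
  [7, 12, -14, 0]
D(2):
  [0, 5, -∞, -10]
  [-∞, 0, -∞, -∞]
  [-∞, 2, 0, -9]
  [7, 12, -14, 0]
D(3):
  [0, 5, -∞, -10]
  [-∞, 0, -∞, -∞]
  [-∞, 2, 0, -9]
  [7, 12, -14, 0]
D(4):
  [0, 5, -24, -10]
  [-∞, 0, -∞, -∞]
  [-2, 3, 0, -9]
  [7, 12, -14, 0]
Answer: T* = [[0, 5, -24, -10], [-∞, 0, -∞, -∞], [-2, 3, 0, -9], [7, 12, -14, 0]]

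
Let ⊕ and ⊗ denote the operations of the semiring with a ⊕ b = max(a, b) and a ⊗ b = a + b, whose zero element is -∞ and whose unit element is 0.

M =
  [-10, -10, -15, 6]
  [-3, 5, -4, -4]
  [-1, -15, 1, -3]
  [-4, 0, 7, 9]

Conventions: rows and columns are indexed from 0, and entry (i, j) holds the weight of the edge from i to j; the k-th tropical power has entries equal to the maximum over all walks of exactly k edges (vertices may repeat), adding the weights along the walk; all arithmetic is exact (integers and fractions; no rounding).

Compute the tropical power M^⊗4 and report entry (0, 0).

M^⊗2:
  [2, 6, 13, 15]
  [2, 10, 3, 5]
  [0, -3, 4, 6]
  [6, 9, 16, 18]
M^⊗3:
  [12, 15, 22, 24]
  [7, 15, 12, 14]
  [3, 6, 13, 15]
  [15, 18, 25, 27]
M^⊗4:
  [21, 24, 31, 33]
  [12, 20, 21, 23]
  [12, 15, 22, 24]
  [24, 27, 34, 36]
Key observation: the optimum is the walk 0->3->3->2->0, with weight 6 + 9 + 7 + (-1) = 21.
Optimal value attained by: walk 0->3->3->2->0.
Answer: (M^⊗4)[0][0] = 21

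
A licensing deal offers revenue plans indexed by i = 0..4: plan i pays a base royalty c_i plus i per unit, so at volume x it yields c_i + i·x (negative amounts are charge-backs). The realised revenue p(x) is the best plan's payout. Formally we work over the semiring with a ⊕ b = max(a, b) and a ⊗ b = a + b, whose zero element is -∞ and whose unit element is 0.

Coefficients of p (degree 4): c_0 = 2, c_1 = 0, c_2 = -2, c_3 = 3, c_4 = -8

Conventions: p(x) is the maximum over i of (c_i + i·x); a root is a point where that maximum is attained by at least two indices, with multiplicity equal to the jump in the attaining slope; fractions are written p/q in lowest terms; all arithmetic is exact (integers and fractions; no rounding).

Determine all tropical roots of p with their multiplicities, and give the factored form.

hull edge (i=0, c=2) to (i=3, c=3): slope 1/3, span 3
hull edge (i=3, c=3) to (i=4, c=-8): slope -11, span 1
Factored form: p(x) = -8 ⊗ (x ⊕ (-1/3)) ⊗ (x ⊕ (-1/3)) ⊗ (x ⊕ (-1/3)) ⊗ (x ⊕ 11)
Answer: roots = -1/3 (mult 3), 11 (mult 1)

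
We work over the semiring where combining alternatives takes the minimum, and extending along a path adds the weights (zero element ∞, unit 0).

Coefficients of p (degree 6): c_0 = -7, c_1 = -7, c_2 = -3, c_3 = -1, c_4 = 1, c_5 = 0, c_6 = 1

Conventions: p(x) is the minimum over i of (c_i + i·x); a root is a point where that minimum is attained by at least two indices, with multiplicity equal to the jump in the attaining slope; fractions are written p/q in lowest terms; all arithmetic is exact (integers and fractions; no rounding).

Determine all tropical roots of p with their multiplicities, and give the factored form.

hull edge (i=0, c=-7) to (i=1, c=-7): slope 0, span 1
hull edge (i=1, c=-7) to (i=6, c=1): slope 8/5, span 5
Factored form: p(x) = 1 ⊗ (x ⊕ (-8/5)) ⊗ (x ⊕ (-8/5)) ⊗ (x ⊕ (-8/5)) ⊗ (x ⊕ (-8/5)) ⊗ (x ⊕ (-8/5)) ⊗ (x ⊕ 0)
Answer: roots = -8/5 (mult 5), 0 (mult 1)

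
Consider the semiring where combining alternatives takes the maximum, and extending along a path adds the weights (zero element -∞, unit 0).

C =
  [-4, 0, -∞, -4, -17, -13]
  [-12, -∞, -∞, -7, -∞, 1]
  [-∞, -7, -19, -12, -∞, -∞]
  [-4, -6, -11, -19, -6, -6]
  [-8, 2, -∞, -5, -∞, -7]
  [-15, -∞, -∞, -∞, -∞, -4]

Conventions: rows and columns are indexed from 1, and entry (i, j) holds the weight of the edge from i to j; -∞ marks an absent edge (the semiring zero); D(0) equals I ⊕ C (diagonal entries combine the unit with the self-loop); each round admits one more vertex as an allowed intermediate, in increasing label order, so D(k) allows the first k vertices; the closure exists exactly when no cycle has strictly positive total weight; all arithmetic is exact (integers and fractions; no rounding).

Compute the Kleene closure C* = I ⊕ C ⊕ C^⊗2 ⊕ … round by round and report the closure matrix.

D(0):
  [0, 0, -∞, -4, -17, -13]
  [-12, 0, -∞, -7, -∞, 1]
  [-∞, -7, 0, -12, -∞, -∞]
  [-4, -6, -11, 0, -6, -6]
  [-8, 2, -∞, -5, 0, -7]
  [-15, -∞, -∞, -∞, -∞, 0]
D(1):
  [0, 0, -∞, -4, -17, -13]
  [-12, 0, -∞, -7, -29, 1]
  [-∞, -7, 0, -12, -∞, -∞]
  [-4, -4, -11, 0, -6, -6]
  [-8, 2, -∞, -5, 0, -7]
  [-15, -15, -∞, -19, -32, 0]
D(2):
  [0, 0, -∞, -4, -17, 1]
  [-12, 0, -∞, -7, -29, 1]
  [-19, -7, 0, -12, -36, -6]
  [-4, -4, -11, 0, -6, -3]
  [-8, 2, -∞, -5, 0, 3]
  [-15, -15, -∞, -19, -32, 0]
D(3):
  [0, 0, -∞, -4, -17, 1]
  [-12, 0, -∞, -7, -29, 1]
  [-19, -7, 0, -12, -36, -6]
  [-4, -4, -11, 0, -6, -3]
  [-8, 2, -∞, -5, 0, 3]
  [-15, -15, -∞, -19, -32, 0]
D(4):
  [0, 0, -15, -4, -10, 1]
  [-11, 0, -18, -7, -13, 1]
  [-16, -7, 0, -12, -18, -6]
  [-4, -4, -11, 0, -6, -3]
  [-8, 2, -16, -5, 0, 3]
  [-15, -15, -30, -19, -25, 0]
D(5):
  [0, 0, -15, -4, -10, 1]
  [-11, 0, -18, -7, -13, 1]
  [-16, -7, 0, -12, -18, -6]
  [-4, -4, -11, 0, -6, -3]
  [-8, 2, -16, -5, 0, 3]
  [-15, -15, -30, -19, -25, 0]
D(6):
  [0, 0, -15, -4, -10, 1]
  [-11, 0, -18, -7, -13, 1]
  [-16, -7, 0, -12, -18, -6]
  [-4, -4, -11, 0, -6, -3]
  [-8, 2, -16, -5, 0, 3]
  [-15, -15, -30, -19, -25, 0]
Answer: C* = [[0, 0, -15, -4, -10, 1], [-11, 0, -18, -7, -13, 1], [-16, -7, 0, -12, -18, -6], [-4, -4, -11, 0, -6, -3], [-8, 2, -16, -5, 0, 3], [-15, -15, -30, -19, -25, 0]]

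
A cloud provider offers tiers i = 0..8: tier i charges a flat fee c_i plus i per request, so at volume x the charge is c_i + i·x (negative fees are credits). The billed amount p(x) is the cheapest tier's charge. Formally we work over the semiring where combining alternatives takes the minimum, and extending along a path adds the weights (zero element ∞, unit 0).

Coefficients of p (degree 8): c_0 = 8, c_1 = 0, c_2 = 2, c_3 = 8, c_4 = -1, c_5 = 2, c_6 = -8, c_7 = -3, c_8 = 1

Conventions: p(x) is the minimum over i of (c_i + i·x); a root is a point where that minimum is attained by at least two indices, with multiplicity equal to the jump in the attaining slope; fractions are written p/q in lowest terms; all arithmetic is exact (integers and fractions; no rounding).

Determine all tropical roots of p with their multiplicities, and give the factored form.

hull edge (i=0, c=8) to (i=1, c=0): slope -8, span 1
hull edge (i=1, c=0) to (i=6, c=-8): slope -8/5, span 5
hull edge (i=6, c=-8) to (i=8, c=1): slope 9/2, span 2
Factored form: p(x) = 1 ⊗ (x ⊕ (-9/2)) ⊗ (x ⊕ (-9/2)) ⊗ (x ⊕ 8/5) ⊗ (x ⊕ 8/5) ⊗ (x ⊕ 8/5) ⊗ (x ⊕ 8/5) ⊗ (x ⊕ 8/5) ⊗ (x ⊕ 8)
Answer: roots = -9/2 (mult 2), 8/5 (mult 5), 8 (mult 1)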